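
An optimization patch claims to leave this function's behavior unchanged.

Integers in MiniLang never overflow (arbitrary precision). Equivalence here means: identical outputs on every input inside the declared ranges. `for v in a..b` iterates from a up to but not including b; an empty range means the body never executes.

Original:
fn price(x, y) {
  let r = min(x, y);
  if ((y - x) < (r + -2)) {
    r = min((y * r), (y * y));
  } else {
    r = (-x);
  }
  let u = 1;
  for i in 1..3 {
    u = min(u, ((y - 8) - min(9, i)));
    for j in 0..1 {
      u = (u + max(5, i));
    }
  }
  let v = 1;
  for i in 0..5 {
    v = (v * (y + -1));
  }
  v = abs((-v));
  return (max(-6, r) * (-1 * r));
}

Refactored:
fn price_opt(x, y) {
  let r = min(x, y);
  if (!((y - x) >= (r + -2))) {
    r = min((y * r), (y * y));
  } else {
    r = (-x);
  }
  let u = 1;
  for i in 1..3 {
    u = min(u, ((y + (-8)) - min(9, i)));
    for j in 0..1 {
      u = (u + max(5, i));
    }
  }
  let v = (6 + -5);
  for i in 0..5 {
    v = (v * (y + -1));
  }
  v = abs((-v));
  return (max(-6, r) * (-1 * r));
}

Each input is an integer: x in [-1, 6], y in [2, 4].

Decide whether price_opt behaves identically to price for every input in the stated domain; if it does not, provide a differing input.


Reading the diff, among the changes: comparison usage differs, and boolean connective usage differs, and arithmetic usage differs, and constant usage differs.
One worked example (x=1, y=4) — price: r=1, then ((y - x) < (r + -2)) is false, then r=-1, then u=1, then (i=1), then u=-5, then (j=0), then u=0, then (i=2), then u=-6, then (j=0), then u=-1, then v=1, then (i=0), then v=3, then (i=1), then v=9, then (i=2), then v=27, then (i=3), then v=81, then (i=4), then v=243, then v=243, then returns -1; price_opt: r=1, then (!((y - x) >= (r + -2))) is false, then r=-1, then u=1, then (i=1), then u=-5, then (j=0), then u=0, then (i=2), then u=-6, then (j=0), then u=-1, then v=1, then (i=0), then v=3, then (i=1), then v=9, then (i=2), then v=27, then (i=3), then v=81, then (i=4), then v=243, then v=243, then returns -1; agreement on -1.
An exhaustive pass over the 24 declared inputs shows identical outputs.
verdict: equivalent


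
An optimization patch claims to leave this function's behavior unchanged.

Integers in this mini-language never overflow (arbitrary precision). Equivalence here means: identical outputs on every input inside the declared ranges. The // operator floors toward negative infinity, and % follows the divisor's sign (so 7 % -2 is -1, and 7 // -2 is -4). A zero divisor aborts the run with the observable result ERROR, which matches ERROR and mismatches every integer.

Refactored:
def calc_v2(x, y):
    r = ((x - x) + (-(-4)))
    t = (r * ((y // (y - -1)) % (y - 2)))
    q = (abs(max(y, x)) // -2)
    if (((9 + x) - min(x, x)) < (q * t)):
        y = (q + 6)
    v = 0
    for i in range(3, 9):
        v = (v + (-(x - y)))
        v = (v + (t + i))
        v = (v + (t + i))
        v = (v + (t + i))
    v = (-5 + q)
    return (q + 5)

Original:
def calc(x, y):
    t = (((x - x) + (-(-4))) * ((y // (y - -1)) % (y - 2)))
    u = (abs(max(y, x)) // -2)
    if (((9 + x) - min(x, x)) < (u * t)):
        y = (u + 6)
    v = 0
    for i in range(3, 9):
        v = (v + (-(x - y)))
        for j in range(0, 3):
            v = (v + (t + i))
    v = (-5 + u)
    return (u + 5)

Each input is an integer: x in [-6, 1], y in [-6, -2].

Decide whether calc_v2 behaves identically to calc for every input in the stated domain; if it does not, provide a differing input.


This is a faithful refactor — loop structure differs, statement counts differ, arithmetic usage differs, local variable names differ, but the computed results match everywhere.
One worked example (x=-1, y=-4) — calc: t=-20, then u=-1, then (((9 + x) - min(x, x)) < (u * t)) is true, then y=5, then v=0, then (i=3), then v=6, then (j=0), then v=-11, then (j=1), then v=-28, then (j=2), then v=-45, then (i=4), then v=-39, then (j=0), then v=-55, then (j=1), then v=-71, then (j=2), then v=-87, then (i=5), then v=-81, then (j=0), then v=-96, then (j=1), then v=-111, then (j=2), then v=-126, then (i=6), then v=-120, then (j=0), then v=-134, then (j=1), then v=-148, then (j=2), then v=-162, then (i=7), then v=-156, then (j=0), then v=-169, then (j=1), then v=-182, then (j=2), then v=-195, then (i=8), then v=-189, then (j=0), then v=-201, then (j=1), then v=-213, then (j=2), then v=-225, then v=-6, then returns 4; calc_v2: r=4, then t=-20, then q=-1, then (((9 + x) - min(x, x)) < (q * t)) is true, then y=5, then v=0, then (i=3), then v=6, then v=-11, then v=-28, then v=-45, then (i=4), then v=-39, then v=-55, then v=-71, then v=-87, then (i=5), then v=-81, then v=-96, then v=-111, then v=-126, then (i=6), then v=-120, then v=-134, then v=-148, then v=-162, then (i=7), then v=-156, then v=-169, then v=-182, then v=-195, then (i=8), then v=-189, then v=-201, then v=-213, then v=-225, then v=-6, then returns 4; agreement on 4.
Across all 40 domain points the two functions coincide.
verdict: equivalent


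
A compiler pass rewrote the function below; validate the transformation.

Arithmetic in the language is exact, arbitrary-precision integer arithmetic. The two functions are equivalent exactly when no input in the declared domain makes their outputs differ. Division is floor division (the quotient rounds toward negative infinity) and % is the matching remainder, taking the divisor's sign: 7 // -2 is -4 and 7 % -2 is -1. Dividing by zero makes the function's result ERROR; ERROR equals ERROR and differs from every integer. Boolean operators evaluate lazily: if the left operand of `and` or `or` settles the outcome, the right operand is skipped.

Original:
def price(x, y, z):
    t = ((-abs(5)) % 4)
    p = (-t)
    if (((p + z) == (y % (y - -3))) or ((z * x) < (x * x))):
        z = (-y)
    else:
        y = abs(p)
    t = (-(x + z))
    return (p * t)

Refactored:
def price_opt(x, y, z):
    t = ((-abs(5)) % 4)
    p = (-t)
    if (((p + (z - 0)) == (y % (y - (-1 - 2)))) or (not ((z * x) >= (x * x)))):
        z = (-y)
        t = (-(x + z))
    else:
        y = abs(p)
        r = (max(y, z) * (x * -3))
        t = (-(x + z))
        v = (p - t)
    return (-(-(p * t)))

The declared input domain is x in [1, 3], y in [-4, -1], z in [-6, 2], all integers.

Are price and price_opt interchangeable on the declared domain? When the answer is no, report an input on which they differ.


The two are interchangeable: boolean connective usage differs, plus comparison usage differs, plus constant usage differs, plus statement counts differ, plus local variable names differ, plus min/max/abs usage differs, plus arithmetic usage differs, and every declared input agrees.
One worked example (x=3, y=-1, z=-4) — price: t = 3; p = -3; (((p + z) == (y % (y - -3))) or ((z * x) < (x * x))) -> true; z = 1; t = -4; return 12; price_opt: t = 3; p = -3; (((p + (z - 0)) == (y % (y - (-1 - 2)))) or (not ((z * x) >= (x * x)))) -> true; z = 1; t = -4; return 12; agreement on 12.
Every one of the 108 inputs gives matching results.
verdict: equivalent


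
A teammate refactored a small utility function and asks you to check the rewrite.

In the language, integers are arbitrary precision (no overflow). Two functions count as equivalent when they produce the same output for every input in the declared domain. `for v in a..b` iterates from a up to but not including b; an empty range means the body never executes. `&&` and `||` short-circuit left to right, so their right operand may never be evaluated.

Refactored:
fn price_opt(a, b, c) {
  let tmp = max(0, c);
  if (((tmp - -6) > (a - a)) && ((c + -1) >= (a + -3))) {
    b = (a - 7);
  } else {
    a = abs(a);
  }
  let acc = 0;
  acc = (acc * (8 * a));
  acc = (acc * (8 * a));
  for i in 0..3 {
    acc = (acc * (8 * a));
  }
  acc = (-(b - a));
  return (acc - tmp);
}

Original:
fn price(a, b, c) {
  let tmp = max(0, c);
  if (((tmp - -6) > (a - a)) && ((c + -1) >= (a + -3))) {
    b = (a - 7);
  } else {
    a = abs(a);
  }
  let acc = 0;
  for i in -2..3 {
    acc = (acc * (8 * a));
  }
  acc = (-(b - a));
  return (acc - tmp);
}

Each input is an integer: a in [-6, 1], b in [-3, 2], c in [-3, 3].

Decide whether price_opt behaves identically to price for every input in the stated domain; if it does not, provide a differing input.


Equivalent — the differences include constant usage differs, and statement counts differ, and loop structure differs, and arithmetic usage differs, yet no declared input distinguishes the two.
One worked example (a=-4, b=0, c=-3) — price: tmp becomes 0; next (((tmp - -6) > (a - a)) && ((c + -1) >= (a + -3))) evaluates to true; next b becomes -11; next acc becomes 0; next at i=-2:; next acc becomes 0; next at i=-1:; next acc becomes 0; next at i=0:; next acc becomes 0; next at i=1:; next acc becomes 0; next at i=2:; next acc becomes 0; next acc becomes 7; next final value 7; price_opt: tmp becomes 0; next (((tmp - -6) > (a - a)) && ((c + -1) >= (a + -3))) evaluates to true; next b becomes -11; next acc becomes 0; next acc becomes 0; next acc becomes 0; next at i=0:; next acc becomes 0; next at i=1:; next acc becomes 0; next at i=2:; next acc becomes 0; next acc becomes 7; next final value 7; agreement on 7.
Every one of the 336 inputs gives matching results.
verdict: equivalent


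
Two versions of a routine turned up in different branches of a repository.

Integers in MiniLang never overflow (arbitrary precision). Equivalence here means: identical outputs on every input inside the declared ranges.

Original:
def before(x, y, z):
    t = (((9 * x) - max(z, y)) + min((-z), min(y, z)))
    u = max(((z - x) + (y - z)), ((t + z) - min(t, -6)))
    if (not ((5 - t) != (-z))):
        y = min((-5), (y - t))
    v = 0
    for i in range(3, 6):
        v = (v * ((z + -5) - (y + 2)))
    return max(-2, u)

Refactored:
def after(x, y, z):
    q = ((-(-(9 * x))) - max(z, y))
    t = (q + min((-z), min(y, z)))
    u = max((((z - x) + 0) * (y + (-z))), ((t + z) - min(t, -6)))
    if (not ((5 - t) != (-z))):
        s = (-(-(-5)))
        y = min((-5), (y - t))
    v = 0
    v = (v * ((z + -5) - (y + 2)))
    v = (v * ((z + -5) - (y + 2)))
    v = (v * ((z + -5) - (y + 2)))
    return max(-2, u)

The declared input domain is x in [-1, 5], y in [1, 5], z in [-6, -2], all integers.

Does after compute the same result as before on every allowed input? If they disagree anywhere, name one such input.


The rewrite breaks on x=-1, y=1, z=-6, where the results are 2 and -2.
before: t := -16 | u := 2 | (not ((5 - t) != (-z))): false | v := 0 | iter i=3: | v := 0 | iter i=4: | v := 0 | iter i=5: | v := 0 | result 2
after: q := -10 | t := -16 | u := -6 | (not ((5 - t) != (-z))): false | v := 0 | v := 0 | v := 0 | v := 0 | result -2
verdict: not equivalent; witness: x=-1, y=1, z=-6


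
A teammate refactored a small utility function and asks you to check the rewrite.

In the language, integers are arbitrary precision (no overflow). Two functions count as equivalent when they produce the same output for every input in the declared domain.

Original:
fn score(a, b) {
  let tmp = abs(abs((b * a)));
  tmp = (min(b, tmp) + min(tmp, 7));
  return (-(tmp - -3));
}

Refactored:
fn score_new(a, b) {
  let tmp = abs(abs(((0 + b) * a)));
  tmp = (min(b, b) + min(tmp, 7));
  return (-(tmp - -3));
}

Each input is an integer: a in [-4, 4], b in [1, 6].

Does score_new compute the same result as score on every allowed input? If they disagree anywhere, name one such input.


The rewrite breaks on a=0, b=1, where the results are -3 and -4.
score: tmp := 0 | tmp := 0 | result -3
score_new: tmp := 0 | tmp := 1 | result -4
verdict: not equivalent; witness: a=0, b=1


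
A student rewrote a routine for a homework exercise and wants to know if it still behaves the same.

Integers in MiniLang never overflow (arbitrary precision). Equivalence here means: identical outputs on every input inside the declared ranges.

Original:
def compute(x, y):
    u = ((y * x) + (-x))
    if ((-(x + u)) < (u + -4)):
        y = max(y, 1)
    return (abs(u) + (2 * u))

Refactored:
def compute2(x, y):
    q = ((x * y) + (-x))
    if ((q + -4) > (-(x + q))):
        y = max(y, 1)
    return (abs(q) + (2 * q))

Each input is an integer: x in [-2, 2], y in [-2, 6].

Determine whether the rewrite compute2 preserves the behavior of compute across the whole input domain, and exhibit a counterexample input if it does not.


Behavior is preserved: although local variable names differ; and comparison usage differs, the outputs never diverge.
One worked example (x=2, y=5) — compute: u=8, then ((-(x + u)) < (u + -4)) is true, then y=5, then returns 24; compute2: q=8, then ((q + -4) > (-(x + q))) is true, then y=5, then returns 24; agreement on 24.
Every one of the 45 inputs gives matching results.
verdict: equivalent


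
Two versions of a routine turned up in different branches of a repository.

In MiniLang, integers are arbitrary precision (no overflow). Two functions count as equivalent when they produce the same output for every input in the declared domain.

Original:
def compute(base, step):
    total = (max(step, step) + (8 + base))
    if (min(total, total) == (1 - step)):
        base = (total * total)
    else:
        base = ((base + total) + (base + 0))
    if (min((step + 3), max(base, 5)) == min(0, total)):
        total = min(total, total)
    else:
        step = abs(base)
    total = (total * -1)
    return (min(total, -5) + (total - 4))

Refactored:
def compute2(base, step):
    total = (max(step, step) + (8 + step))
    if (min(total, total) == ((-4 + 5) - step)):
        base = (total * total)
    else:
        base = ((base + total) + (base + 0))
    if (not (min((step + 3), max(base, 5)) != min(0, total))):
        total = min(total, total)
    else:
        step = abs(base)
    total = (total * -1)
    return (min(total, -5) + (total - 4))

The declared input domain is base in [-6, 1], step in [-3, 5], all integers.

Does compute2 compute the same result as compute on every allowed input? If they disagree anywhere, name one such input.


These are not equivalent — on base=-6, step=-3 the outputs split (-8 vs -11).
compute: total=-1, then (min(total, total) == (1 - step)) is false, then base=-13, then (min((step + 3), max(base, 5)) == min(0, total)) is false, then step=13, then total=1, then returns -8
compute2: total=2, then (min(total, total) == ((-4 + 5) - step)) is false, then base=-10, then (not (min((step + 3), max(base, 5)) != min(0, total))) is true, then total=2, then total=-2, then returns -11
verdict: not equivalent; witness: base=-6, step=-3


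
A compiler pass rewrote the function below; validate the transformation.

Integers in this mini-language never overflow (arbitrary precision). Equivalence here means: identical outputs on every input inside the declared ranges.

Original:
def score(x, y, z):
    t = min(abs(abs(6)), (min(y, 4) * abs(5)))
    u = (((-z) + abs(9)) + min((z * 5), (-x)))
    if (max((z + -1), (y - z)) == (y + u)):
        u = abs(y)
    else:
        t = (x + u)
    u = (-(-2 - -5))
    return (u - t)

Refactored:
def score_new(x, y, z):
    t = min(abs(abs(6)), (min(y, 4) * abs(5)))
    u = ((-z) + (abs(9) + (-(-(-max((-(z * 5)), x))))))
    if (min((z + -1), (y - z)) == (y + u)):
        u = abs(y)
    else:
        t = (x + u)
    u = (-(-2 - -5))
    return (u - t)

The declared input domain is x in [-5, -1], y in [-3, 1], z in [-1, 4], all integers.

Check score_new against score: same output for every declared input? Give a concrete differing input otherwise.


The rewrite breaks on x=-1, y=-3, z=4, where the results are 12 and -8.
score: t := -15 | u := 6 | (max((z + -1), (y - z)) == (y + u)): true | u := 3 | u := -3 | result 12
score_new: t := -15 | u := 6 | (min((z + -1), (y - z)) == (y + u)): false | t := 5 | u := -3 | result -8
verdict: not equivalent; witness: x=-1, y=-3, z=4


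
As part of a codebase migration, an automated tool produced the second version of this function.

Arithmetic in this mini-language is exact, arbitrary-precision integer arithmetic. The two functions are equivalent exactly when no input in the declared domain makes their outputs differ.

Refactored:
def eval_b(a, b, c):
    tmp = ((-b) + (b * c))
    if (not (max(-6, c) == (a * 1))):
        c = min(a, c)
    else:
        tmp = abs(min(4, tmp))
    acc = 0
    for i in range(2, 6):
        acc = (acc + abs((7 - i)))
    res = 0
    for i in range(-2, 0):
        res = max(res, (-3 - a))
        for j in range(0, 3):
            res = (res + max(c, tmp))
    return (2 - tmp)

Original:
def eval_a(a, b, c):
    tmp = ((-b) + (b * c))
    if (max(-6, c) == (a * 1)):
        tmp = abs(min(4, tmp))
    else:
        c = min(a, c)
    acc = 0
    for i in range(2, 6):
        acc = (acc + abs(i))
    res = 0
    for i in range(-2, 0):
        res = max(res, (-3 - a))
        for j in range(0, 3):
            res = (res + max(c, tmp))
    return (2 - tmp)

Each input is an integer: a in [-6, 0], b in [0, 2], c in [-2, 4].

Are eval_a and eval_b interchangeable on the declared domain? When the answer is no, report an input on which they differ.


Side by side, the visible changes include: arithmetic usage differs, plus boolean connective usage differs, plus constant usage differs.
One worked example (a=0, b=2, c=-2) — eval_a: tmp=-6, then (max(-6, c) == (a * 1)) is false, then c=-2, then acc=0, then (i=2), then acc=2, then (i=3), then acc=5, then (i=4), then acc=9, then (i=5), then acc=14, then res=0, then (i=-2), then res=0, then (j=0), then res=-2, then (j=1), then res=-4, then (j=2), then res=-6, then (i=-1), then res=-3, then (j=0), then res=-5, then (j=1), then res=-7, then (j=2), then res=-9, then returns 8; eval_b: tmp=-6, then (not (max(-6, c) == (a * 1))) is true, then c=-2, then acc=0, then (i=2), then acc=5, then (i=3), then acc=9, then (i=4), then acc=12, then (i=5), then acc=14, then res=0, then (i=-2), then res=0, then (j=0), then res=-2, then (j=1), then res=-4, then (j=2), then res=-6, then (i=-1), then res=-3, then (j=0), then res=-5, then (j=1), then res=-7, then (j=2), then res=-9, then returns 8; agreement on 8.
An exhaustive pass over the 147 declared inputs shows identical outputs.
verdict: equivalent


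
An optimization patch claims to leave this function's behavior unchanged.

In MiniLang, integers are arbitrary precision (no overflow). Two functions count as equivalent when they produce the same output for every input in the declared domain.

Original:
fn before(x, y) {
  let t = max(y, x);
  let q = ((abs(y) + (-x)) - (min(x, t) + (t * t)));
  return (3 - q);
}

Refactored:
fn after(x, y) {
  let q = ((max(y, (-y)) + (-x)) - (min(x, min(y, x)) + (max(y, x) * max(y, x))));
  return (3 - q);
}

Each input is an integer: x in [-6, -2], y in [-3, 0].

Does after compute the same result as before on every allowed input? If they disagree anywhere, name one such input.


There is a counterexample at x=-2, y=-3: 0 on one side, -1 on the other.
before: t becomes -2; next q becomes 3; next final value 0
after: q becomes 4; next final value -1
verdict: not equivalent; witness: x=-2, y=-3


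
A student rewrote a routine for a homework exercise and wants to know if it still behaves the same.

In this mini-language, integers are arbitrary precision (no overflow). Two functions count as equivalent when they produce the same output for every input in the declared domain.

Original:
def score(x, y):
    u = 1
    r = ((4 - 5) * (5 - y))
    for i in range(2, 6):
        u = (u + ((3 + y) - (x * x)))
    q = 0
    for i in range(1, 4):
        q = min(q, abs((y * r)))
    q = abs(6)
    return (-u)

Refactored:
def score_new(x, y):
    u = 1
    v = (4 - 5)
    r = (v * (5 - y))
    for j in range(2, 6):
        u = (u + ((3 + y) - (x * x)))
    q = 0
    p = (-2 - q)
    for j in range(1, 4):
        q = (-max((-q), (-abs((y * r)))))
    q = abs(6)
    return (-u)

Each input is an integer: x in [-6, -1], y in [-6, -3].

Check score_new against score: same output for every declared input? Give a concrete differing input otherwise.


Behavior is preserved: although local variable names differ, statement counts differ, arithmetic usage differs, constant usage differs, min/max/abs usage differs, the outputs never diverge.
Tracing x=-3, y=-6: score: u = 1; r = -11; [i=2]; u = -11; [i=3]; u = -23; [i=4]; u = -35; [i=5]; u = -47; q = 0; [i=1]; q = 0; [i=2]; q = 0; [i=3]; q = 0; q = 6; return 47 | score_new: u = 1; v = -1; r = -11; [j=2]; u = -11; [j=3]; u = -23; [j=4]; u = -35; [j=5]; u = -47; q = 0; p = -2; [j=1]; q = 0; [j=2]; q = 0; [j=3]; q = 0; q = 6; return 47 — matching result 47.
Every one of the 24 inputs gives matching results.
verdict: equivalent


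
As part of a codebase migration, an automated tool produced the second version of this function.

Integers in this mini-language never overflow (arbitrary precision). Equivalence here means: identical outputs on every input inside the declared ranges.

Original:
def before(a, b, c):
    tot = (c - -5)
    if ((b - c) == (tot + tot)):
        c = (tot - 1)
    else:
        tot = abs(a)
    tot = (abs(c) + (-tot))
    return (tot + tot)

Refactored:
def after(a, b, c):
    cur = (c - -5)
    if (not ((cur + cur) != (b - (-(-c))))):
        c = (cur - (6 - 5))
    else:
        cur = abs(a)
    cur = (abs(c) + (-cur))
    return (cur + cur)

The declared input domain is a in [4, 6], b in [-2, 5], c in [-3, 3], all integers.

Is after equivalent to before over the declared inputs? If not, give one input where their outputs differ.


Side by side, the visible changes include: arithmetic usage differs; and boolean connective usage differs; and constant usage differs; and comparison usage differs; and local variable names differ.
Spot check at a=4, b=3, c=0 — before: tot = 5; ((b - c) == (tot + tot)) -> false; tot = 4; tot = -4; return -8. after: cur = 5; (not ((cur + cur) != (b - (-(-c))))) -> false; cur = 4; cur = -4; return -8. Both give -8.
An exhaustive pass over the 168 declared inputs shows identical outputs.
verdict: equivalent


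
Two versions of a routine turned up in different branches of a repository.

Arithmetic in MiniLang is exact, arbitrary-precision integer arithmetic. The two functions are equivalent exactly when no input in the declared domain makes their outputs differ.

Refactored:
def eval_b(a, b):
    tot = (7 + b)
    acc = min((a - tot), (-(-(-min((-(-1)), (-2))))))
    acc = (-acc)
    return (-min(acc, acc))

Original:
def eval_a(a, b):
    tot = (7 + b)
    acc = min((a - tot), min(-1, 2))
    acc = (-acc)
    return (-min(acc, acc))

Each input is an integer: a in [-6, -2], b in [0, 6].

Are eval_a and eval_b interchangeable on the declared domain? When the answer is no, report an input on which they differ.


Whatever the rewrite altered, no input in the stated domain can expose a difference.
Spot check at a=-4, b=6 — eval_a: tot := 13 | acc := -17 | acc := 17 | result -17. eval_b: tot := 13 | acc := -17 | acc := 17 | result -17. Both give -17.
An exhaustive pass over the 35 declared inputs shows identical outputs.
verdict: equivalent


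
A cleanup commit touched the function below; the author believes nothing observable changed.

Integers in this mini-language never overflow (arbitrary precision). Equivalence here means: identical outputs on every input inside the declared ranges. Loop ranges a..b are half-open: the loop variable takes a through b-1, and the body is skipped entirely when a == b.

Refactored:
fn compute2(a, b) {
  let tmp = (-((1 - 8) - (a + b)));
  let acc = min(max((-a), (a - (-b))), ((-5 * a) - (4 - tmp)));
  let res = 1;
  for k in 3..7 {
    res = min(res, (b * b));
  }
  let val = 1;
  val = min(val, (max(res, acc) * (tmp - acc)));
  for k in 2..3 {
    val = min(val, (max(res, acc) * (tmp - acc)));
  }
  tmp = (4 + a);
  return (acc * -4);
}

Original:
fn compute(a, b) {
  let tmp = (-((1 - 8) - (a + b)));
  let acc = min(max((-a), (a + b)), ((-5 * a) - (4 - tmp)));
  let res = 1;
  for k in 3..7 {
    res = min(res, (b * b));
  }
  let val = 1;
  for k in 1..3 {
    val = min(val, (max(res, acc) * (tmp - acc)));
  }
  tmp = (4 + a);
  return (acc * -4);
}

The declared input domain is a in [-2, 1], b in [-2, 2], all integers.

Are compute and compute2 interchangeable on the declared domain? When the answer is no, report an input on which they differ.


Although statement counts differ, and min/max/abs usage differs, and loop structure differs, and arithmetic usage differs, 20/20 inputs agree.
verdict: equivalent


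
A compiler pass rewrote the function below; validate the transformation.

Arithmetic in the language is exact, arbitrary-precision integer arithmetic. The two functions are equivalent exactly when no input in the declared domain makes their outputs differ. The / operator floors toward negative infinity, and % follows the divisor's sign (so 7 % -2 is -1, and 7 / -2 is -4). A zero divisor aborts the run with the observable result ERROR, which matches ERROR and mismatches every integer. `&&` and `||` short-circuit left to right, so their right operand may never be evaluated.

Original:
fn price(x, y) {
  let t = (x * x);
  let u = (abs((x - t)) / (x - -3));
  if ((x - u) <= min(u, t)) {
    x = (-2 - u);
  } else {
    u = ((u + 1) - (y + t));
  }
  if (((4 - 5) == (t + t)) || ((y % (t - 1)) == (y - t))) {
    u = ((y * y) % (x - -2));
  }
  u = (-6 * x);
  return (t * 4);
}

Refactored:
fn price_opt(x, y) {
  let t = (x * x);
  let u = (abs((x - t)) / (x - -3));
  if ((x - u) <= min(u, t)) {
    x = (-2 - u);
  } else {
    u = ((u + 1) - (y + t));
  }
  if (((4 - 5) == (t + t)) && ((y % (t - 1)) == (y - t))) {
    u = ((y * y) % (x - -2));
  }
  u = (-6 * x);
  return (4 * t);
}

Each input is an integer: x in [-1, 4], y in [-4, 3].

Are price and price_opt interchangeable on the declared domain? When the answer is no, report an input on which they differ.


There is a counterexample at x=-1, y=-4: ERROR on one side, 4 on the other.
price: t = 1; u = 1; ((x - u) <= min(u, t)) -> true; x = -3; division by zero -> ERROR
price_opt: t = 1; u = 1; ((x - u) <= min(u, t)) -> true; x = -3; (((4 - 5) == (t + t)) && ((y % (t - 1)) == (y - t))) -> false; u = 18; return 4
verdict: not equivalent; witness: x=-1, y=-4


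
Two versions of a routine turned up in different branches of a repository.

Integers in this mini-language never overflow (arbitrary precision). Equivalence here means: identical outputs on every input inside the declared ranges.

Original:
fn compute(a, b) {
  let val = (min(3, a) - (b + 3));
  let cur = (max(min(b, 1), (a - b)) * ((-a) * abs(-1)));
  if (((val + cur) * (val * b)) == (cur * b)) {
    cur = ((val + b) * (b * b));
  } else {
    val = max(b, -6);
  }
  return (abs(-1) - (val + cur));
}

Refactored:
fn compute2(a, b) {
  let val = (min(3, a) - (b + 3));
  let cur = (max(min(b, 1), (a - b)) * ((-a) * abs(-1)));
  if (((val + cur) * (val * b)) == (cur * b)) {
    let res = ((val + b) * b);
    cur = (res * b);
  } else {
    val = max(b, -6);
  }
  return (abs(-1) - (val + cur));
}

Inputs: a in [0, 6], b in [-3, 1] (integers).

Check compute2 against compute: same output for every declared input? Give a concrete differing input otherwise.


Behavior is preserved: although local variable names differ, and statement counts differ, the outputs never diverge.
Tracing a=2, b=-1: compute: val = 0; cur = -6; (((val + cur) * (val * b)) == (cur * b)) -> false; val = -1; return 8 | compute2: val = 0; cur = -6; (((val + cur) * (val * b)) == (cur * b)) -> false; val = -1; return 8 — matching result 8.
An exhaustive pass over the 35 declared inputs shows identical outputs.
verdict: equivalent


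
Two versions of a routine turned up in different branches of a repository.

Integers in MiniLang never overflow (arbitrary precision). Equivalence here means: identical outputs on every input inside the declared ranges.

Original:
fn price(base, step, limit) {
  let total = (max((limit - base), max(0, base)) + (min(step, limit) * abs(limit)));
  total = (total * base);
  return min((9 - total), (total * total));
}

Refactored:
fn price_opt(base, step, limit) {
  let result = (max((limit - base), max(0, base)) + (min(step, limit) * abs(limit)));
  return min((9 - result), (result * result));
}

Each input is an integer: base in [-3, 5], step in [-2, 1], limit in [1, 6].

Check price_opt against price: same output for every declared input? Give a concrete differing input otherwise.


Run the pair on base=-3, step=-2, limit=1.
price: total = 2; total = -6; return 15
price_opt: result = 2; return 4
15 vs 4 — the two versions disagree here.
verdict: not equivalent; witness: base=-3, step=-2, limit=1


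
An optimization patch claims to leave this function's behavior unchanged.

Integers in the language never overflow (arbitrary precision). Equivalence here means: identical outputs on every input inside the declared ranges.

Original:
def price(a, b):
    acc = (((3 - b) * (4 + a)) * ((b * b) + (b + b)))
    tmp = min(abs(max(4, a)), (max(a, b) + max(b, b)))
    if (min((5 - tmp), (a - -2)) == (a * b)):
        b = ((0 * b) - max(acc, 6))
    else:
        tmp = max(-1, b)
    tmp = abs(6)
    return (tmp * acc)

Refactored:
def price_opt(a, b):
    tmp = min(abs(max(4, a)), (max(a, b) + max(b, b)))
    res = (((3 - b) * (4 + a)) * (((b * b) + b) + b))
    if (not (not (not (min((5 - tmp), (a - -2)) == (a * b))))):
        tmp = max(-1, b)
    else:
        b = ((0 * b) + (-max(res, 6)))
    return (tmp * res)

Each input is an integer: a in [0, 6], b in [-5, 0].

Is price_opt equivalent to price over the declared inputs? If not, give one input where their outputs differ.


Input a=0, b=-5: 2880 from price versus -480 from price_opt.
verdict: not equivalent; witness: a=0, b=-5


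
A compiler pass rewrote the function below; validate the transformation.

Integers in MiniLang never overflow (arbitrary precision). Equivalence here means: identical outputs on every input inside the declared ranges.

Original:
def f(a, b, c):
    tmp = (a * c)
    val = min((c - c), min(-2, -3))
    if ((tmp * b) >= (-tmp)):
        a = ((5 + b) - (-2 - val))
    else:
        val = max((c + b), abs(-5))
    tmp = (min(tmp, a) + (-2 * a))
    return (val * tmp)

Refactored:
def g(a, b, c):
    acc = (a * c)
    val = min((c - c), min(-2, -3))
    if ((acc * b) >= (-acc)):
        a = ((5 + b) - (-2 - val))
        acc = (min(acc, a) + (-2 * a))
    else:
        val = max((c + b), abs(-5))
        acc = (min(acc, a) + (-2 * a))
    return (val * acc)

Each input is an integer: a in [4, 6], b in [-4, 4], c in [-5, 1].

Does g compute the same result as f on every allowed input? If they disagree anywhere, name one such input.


The two are interchangeable: local variable names differ, min/max/abs usage differs, statement counts differ, constant usage differs, arithmetic usage differs, and every declared input agrees.
Spot check at a=6, b=1, c=-2 — f: tmp=-12, then val=-3, then ((tmp * b) >= (-tmp)) is false, then val=5, then tmp=-24, then returns -120. g: acc=-12, then val=-3, then ((acc * b) >= (-acc)) is false, then val=5, then acc=-24, then returns -120. Both give -120.
Checked all 189 inputs in the declared domain: the outputs agree on every one.
verdict: equivalent


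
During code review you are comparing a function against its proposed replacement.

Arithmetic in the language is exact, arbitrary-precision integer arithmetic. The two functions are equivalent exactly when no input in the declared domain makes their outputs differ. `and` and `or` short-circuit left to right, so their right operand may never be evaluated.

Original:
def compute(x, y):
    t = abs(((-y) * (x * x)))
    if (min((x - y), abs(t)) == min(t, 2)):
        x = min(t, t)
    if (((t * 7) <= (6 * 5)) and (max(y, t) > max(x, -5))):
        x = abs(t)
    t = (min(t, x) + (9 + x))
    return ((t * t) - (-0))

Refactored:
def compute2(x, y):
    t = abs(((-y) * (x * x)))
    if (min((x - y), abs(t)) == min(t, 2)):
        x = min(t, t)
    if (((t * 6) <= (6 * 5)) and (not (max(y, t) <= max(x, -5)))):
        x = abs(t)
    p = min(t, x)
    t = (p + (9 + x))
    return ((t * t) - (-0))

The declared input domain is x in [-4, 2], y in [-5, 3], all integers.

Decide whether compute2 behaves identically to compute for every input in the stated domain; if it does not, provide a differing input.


The rewrite breaks on x=-1, y=-5, where the results are 49 and 361.
compute: t becomes 5; next (min((x - y), abs(t)) == min(t, 2)) evaluates to false; next (((t * 7) <= (6 * 5)) and (max(y, t) > max(x, -5))) evaluates to false; next t becomes 7; next final value 49
compute2: t becomes 5; next (min((x - y), abs(t)) == min(t, 2)) evaluates to false; next (((t * 6) <= (6 * 5)) and (not (max(y, t) <= max(x, -5)))) evaluates to true; next x becomes 5; next p becomes 5; next t becomes 19; next final value 361
verdict: not equivalent; witness: x=-1, y=-5


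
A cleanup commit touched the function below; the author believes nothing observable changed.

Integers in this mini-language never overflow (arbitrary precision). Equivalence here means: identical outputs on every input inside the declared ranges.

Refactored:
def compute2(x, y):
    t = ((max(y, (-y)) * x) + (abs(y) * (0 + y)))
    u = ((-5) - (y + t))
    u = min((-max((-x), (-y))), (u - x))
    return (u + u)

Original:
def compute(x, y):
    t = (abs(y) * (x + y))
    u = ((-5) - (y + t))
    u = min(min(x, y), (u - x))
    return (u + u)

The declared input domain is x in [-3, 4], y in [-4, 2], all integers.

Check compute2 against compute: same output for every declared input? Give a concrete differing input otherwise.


Behavior is preserved: although arithmetic usage differs, min/max/abs usage differs, constant usage differs, the outputs never diverge.
One worked example (x=2, y=-3) — compute: t = -3; u = 1; u = -3; return -6; compute2: t = -3; u = 1; u = -3; return -6; agreement on -6.
Checked all 56 inputs in the declared domain: the outputs agree on every one.
verdict: equivalent


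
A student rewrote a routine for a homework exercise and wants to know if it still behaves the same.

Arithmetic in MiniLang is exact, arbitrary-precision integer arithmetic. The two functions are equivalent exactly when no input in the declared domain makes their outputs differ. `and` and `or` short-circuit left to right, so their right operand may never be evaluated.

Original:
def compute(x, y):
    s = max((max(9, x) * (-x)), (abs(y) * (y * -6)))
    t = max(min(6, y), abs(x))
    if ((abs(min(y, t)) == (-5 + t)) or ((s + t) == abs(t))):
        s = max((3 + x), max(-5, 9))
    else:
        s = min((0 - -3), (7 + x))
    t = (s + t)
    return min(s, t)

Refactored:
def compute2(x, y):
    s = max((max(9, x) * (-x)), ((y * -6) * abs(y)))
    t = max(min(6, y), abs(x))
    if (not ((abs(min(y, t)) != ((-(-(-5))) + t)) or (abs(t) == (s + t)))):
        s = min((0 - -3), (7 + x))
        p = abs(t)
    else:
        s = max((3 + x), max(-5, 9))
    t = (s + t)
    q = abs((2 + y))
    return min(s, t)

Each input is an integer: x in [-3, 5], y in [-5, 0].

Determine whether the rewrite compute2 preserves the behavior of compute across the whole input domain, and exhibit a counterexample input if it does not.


Take x=-3, y=-5.
compute: s becomes 150; next t becomes 3; next ((abs(min(y, t)) == (-5 + t)) or ((s + t) == abs(t))) evaluates to false; next s becomes 3; next t becomes 6; next final value 3
compute2: s becomes 150; next t becomes 3; next (not ((abs(min(y, t)) != ((-(-(-5))) + t)) or (abs(t) == (s + t)))) evaluates to false; next s becomes 9; next t becomes 12; next q becomes 3; next final value 9
3 vs 9 — the two versions disagree here.
verdict: not equivalent; witness: x=-3, y=-5


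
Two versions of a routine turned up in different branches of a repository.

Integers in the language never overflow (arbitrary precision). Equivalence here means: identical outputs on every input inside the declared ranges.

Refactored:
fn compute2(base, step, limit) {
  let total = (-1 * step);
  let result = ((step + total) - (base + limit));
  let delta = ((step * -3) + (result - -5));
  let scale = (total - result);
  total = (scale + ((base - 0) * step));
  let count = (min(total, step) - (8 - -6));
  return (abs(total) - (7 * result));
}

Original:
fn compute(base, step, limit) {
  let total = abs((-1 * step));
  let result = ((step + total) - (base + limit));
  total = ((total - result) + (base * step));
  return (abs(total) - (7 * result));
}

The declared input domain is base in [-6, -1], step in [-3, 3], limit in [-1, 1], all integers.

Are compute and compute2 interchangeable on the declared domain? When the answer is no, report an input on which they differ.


Try base=-6, step=1, limit=-1.
compute: total = 1; result = 9; total = -14; return -49
compute2: total = -1; result = 7; delta = 9; scale = -8; total = -14; count = -28; return -35
-49 and -35 differ, so these are not the same function on this domain.
verdict: not equivalent; witness: base=-6, step=1, limit=-1


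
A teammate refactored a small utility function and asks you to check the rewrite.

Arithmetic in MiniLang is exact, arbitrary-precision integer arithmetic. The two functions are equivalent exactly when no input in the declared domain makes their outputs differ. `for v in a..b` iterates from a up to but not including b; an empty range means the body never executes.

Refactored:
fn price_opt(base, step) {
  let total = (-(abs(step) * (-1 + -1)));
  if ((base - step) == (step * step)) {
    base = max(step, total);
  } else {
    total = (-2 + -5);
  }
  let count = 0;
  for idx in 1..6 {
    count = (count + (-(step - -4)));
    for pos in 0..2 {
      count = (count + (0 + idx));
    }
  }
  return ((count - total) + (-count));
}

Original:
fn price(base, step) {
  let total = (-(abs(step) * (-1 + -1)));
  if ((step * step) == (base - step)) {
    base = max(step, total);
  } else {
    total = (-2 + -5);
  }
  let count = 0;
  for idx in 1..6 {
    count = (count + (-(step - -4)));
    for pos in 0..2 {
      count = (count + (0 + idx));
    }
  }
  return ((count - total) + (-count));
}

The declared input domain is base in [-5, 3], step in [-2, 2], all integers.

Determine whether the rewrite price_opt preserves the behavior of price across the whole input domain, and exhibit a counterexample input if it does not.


Reading the diff, among the changes: same computation, different form.
As a probe, take base=0, step=2: price runs total = 4; ((step * step) == (base - step)) -> false; total = -7; count = 0; [idx=1]; count = -6; [pos=0]; count = -5; [pos=1]; count = -4; [idx=2]; count = -10; [pos=0]; count = -8; [pos=1]; count = -6; [idx=3]; count = -12; [pos=0]; count = -9; [pos=1]; count = -6; [idx=4]; count = -12; [pos=0]; count = -8; [pos=1]; count = -4; [idx=5]; count = -10; [pos=0]; count = -5; [pos=1]; count = 0; return 7; price_opt runs total = 4; ((base - step) == (step * step)) -> false; total = -7; count = 0; [idx=1]; count = -6; [pos=0]; count = -5; [pos=1]; count = -4; [idx=2]; count = -10; [pos=0]; count = -8; [pos=1]; count = -6; [idx=3]; count = -12; [pos=0]; count = -9; [pos=1]; count = -6; [idx=4]; count = -12; [pos=0]; count = -8; [pos=1]; count = -4; [idx=5]; count = -10; [pos=0]; count = -5; [pos=1]; count = 0; return 7; both end at 7.
Checked all 45 inputs in the declared domain: the outputs agree on every one.
verdict: equivalent


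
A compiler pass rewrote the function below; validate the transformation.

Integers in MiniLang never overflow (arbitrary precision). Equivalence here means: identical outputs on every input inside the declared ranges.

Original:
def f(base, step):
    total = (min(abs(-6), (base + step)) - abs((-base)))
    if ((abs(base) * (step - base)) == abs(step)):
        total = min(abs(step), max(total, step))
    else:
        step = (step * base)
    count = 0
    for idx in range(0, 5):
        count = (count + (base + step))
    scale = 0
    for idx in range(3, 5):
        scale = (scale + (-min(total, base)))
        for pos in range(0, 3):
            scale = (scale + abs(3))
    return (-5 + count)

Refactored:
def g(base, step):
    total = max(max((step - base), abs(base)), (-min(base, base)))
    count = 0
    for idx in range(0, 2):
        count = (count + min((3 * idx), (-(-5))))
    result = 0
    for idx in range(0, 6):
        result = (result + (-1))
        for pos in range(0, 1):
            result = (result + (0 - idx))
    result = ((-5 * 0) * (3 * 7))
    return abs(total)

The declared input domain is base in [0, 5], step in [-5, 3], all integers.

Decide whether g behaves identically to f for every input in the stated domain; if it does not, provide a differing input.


Not equivalent: base=0, step=-5 separates them (-5 vs 0).
f: total=-5, then ((abs(base) * (step - base)) == abs(step)) is false, then step=0, then count=0, then (idx=0), then count=0, then (idx=1), then count=0, then (idx=2), then count=0, then (idx=3), then count=0, then (idx=4), then count=0, then scale=0, then (idx=3), then scale=5, then (pos=0), then scale=8, then (pos=1), then scale=11, then (pos=2), then scale=14, then (idx=4), then scale=19, then (pos=0), then scale=22, then (pos=1), then scale=25, then (pos=2), then scale=28, then returns -5
g: total=0, then count=0, then (idx=0), then count=0, then (idx=1), then count=3, then result=0, then (idx=0), then result=-1, then (pos=0), then result=-1, then (idx=1), then result=-2, then (pos=0), then result=-3, then (idx=2), then result=-4, then (pos=0), then result=-6, then (idx=3), then result=-7, then (pos=0), then result=-10, then (idx=4), then result=-11, then (pos=0), then result=-15, then (idx=5), then result=-16, then (pos=0), then result=-21, then result=0, then returns 0
verdict: not equivalent; witness: base=0, step=-5
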